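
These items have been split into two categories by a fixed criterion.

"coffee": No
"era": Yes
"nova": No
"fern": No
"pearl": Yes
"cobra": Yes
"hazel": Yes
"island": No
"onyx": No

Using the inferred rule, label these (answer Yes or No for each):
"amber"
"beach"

One predicate separates the groups cleanly: odd length.
Yes: "amber", since length 5. Yes: "beach", since length 5.

Yes, Yes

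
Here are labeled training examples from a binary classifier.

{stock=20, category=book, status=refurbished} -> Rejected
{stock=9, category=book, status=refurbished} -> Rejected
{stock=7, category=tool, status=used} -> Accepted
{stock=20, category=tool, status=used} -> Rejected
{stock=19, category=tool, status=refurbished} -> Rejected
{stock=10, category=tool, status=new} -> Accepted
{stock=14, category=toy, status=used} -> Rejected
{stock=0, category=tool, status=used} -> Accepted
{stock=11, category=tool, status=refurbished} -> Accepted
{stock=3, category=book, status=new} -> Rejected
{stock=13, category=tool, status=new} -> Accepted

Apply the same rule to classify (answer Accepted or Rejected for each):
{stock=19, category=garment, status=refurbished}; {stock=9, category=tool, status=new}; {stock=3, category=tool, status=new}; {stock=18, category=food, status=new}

Rejected, Accepted, Accepted, Rejected

The distinguishing property — category is tool AND stock ≤ 13 — holds for all the 'Accepted' cases and none of the 'Rejected' cases.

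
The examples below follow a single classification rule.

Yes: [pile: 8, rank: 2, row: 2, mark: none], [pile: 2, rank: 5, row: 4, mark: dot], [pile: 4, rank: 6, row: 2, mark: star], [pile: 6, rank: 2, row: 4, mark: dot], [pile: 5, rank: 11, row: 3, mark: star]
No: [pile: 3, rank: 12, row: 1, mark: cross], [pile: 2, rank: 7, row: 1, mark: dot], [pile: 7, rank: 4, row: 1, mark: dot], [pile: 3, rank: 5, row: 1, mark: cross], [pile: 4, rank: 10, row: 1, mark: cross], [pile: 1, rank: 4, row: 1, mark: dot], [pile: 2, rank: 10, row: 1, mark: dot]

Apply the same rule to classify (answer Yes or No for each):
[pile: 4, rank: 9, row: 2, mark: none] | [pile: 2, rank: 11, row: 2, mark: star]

Yes, Yes

'Yes' ⟺ row ≥ 2.
[pile: 4, rank: 9, row: 2, mark: none] — row = 2, hence Yes.
[pile: 2, rank: 11, row: 2, mark: star] — row = 2, hence Yes.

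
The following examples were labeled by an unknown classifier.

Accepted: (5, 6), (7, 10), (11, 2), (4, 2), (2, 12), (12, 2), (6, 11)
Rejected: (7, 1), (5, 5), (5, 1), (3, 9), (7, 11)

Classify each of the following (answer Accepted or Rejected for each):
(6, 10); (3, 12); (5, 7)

Accepted, Accepted, Rejected

Looking at the examples, the only property every 'Accepted' case has and every 'Rejected' case lacks is: product is even.
(6, 10) — 6·10 = 60, hence Accepted. (3, 12) — 3·12 = 36, hence Accepted. (5, 7) — 5·7 = 35, hence Rejected.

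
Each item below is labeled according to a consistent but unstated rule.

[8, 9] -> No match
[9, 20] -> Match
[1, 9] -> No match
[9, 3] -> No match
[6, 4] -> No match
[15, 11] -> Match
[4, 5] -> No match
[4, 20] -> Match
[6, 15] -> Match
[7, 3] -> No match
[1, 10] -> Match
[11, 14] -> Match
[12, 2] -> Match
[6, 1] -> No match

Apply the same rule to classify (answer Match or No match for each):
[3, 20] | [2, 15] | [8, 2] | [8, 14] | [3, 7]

Match, Match, No match, Match, No match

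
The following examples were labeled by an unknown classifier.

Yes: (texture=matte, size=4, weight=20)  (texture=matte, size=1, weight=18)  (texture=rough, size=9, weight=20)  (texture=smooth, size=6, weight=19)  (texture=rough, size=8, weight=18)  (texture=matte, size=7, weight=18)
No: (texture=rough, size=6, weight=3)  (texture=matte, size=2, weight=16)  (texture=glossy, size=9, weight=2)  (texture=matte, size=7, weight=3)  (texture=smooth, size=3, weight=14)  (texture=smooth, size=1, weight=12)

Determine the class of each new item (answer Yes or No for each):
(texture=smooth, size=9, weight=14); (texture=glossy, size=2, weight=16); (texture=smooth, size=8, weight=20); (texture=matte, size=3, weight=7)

No, No, Yes, No

The distinguishing property — weight ≥ 18 — holds for all the 'Yes' cases and none of the 'No' cases.
No: (texture=smooth, size=9, weight=14), since weight = 14.
No: (texture=glossy, size=2, weight=16), since weight = 16.
Yes: (texture=smooth, size=8, weight=20), since weight = 20.
No: (texture=matte, size=3, weight=7), since weight = 7.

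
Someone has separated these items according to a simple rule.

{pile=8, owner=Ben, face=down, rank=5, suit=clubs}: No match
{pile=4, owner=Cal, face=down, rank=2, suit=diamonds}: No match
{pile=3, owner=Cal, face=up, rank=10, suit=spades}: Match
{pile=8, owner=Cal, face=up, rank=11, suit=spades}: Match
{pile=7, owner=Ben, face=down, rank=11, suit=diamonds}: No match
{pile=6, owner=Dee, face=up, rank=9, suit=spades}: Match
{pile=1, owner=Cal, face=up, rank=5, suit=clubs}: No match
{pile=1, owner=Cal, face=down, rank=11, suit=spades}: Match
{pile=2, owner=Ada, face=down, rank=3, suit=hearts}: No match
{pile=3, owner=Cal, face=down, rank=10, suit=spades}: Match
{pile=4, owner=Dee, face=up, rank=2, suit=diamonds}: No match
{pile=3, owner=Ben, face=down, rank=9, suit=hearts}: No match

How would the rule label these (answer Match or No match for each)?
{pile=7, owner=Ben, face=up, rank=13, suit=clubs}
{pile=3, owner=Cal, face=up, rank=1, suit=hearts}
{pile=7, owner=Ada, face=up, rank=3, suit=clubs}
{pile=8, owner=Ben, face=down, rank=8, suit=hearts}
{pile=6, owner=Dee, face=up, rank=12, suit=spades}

Every 'Match' example satisfies: suit is spades. None of the 'No match' examples do.

No match, No match, No match, No match, Match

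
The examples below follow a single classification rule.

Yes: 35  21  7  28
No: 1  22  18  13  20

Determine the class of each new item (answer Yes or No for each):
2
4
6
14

A rule that fits every label: multiple of 7 — true of each 'Yes' example, false of each 'No' one.

No, No, No, Yes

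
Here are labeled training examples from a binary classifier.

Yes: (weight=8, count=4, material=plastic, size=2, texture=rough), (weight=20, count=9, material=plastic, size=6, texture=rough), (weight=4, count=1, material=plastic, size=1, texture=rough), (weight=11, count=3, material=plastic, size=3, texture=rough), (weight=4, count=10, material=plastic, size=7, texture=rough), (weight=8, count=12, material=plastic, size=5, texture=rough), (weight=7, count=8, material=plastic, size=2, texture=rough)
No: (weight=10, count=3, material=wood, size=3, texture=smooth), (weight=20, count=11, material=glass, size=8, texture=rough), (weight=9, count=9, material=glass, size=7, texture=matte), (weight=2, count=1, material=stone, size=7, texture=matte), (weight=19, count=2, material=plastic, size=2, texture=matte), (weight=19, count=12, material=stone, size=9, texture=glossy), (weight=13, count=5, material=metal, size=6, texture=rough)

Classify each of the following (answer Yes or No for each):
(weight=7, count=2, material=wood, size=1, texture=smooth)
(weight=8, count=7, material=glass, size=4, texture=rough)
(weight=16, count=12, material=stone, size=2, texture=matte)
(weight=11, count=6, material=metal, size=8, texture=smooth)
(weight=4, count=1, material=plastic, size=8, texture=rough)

The distinguishing property — texture is rough AND material is plastic — holds for all the 'Yes' cases and none of the 'No' cases.
(weight=7, count=2, material=wood, size=1, texture=smooth): texture is smooth, material is wood — doesn't qualify, so No.
(weight=8, count=7, material=glass, size=4, texture=rough): texture is rough, material is glass — doesn't qualify, so No.
(weight=16, count=12, material=stone, size=2, texture=matte): texture is matte, material is stone — doesn't qualify, so No.
(weight=11, count=6, material=metal, size=8, texture=smooth): texture is smooth, material is metal — doesn't qualify, so No.
(weight=4, count=1, material=plastic, size=8, texture=rough): texture is rough, material is plastic — has this property, so Yes.

No, No, No, No, Yes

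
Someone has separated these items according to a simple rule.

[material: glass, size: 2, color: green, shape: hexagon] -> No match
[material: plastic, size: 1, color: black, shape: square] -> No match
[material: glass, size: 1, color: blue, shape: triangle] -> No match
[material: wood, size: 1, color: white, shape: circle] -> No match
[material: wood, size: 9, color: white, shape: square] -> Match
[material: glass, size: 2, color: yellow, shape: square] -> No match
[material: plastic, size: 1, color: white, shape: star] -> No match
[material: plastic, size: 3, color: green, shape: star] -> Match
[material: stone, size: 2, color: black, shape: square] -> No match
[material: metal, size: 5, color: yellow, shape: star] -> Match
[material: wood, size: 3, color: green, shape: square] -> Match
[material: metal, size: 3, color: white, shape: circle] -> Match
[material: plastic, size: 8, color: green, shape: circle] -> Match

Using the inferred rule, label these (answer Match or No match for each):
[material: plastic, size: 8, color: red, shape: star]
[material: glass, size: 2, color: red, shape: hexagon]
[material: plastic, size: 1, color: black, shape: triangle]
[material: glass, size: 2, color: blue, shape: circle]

Match, No match, No match, No match

All 'Match' examples share one property — size ≥ 3 — and every 'No match' example lacks it.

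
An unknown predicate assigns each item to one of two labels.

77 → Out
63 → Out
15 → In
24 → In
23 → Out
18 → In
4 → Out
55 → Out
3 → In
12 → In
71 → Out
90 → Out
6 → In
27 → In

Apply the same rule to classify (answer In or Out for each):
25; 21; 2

The distinguishing property — multiple of 3 AND at most 27 — holds for all the 'In' cases and none of the 'Out' cases.

Out, In, Out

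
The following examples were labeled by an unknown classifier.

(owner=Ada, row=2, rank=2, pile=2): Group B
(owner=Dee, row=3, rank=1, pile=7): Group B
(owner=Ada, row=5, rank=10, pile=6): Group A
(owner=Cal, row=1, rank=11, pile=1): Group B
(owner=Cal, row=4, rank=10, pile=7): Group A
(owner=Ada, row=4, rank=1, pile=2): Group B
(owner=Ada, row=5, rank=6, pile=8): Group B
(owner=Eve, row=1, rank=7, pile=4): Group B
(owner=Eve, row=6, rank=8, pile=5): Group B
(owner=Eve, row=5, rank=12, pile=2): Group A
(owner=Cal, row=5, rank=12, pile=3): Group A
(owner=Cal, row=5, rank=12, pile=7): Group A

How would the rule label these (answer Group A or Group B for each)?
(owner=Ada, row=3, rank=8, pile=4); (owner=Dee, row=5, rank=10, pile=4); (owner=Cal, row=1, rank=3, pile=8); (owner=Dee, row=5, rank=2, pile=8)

The distinguishing property — rank ≥ 10 AND row ≥ 2 — holds for all the 'Group A' cases and none of the 'Group B' cases.
(owner=Ada, row=3, rank=8, pile=4): Group B (rank = 8, row = 3). (owner=Dee, row=5, rank=10, pile=4): Group A (rank = 10, row = 5). (owner=Cal, row=1, rank=3, pile=8): Group B (rank = 3, row = 1). (owner=Dee, row=5, rank=2, pile=8): Group B (rank = 2, row = 5).

Group B, Group A, Group B, Group B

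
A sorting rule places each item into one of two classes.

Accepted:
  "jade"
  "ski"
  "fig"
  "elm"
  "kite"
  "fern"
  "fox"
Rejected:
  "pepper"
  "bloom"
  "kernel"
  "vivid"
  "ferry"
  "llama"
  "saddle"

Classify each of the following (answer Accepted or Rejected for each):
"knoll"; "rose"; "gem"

One predicate separates the groups cleanly: length ≤ 4.
"knoll": length 5 — does not pass, so Rejected.
"rose": length 4 — meets the rule, so Accepted.
"gem": length 3 — meets the rule, so Accepted.

Rejected, Accepted, Accepted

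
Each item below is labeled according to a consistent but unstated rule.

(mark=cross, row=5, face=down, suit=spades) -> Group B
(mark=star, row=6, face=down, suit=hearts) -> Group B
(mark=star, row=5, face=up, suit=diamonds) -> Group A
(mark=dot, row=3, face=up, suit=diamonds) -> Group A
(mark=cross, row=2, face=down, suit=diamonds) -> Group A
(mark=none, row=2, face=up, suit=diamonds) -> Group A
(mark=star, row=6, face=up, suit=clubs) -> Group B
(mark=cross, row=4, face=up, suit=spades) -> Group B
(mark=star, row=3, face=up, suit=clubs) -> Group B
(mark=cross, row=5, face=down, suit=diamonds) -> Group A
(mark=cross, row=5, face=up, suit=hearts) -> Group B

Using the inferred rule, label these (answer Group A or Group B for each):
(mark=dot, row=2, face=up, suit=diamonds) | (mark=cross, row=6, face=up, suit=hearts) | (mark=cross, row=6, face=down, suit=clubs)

Group A, Group B, Group B

Looking at the examples, the only property every 'Group A' case has and every 'Group B' case lacks is: suit is diamonds.
(mark=dot, row=2, face=up, suit=diamonds): suit is diamonds, meets the rule → Group A.
(mark=cross, row=6, face=up, suit=hearts): suit is hearts, doesn't qualify → Group B.
(mark=cross, row=6, face=down, suit=clubs): suit is clubs, doesn't qualify → Group B.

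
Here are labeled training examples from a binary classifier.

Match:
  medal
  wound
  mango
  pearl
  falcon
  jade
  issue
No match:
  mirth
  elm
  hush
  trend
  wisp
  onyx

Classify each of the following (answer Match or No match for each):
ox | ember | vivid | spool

The pattern is that an item is 'Match' exactly when: has ≥ 2 vowels.
ox: 1 vowel, fails the rule → No match. ember: 2 vowels, satisfies this → Match. vivid: 2 vowels, satisfies this → Match. spool: 2 vowels, satisfies this → Match.

No match, Match, Match, Match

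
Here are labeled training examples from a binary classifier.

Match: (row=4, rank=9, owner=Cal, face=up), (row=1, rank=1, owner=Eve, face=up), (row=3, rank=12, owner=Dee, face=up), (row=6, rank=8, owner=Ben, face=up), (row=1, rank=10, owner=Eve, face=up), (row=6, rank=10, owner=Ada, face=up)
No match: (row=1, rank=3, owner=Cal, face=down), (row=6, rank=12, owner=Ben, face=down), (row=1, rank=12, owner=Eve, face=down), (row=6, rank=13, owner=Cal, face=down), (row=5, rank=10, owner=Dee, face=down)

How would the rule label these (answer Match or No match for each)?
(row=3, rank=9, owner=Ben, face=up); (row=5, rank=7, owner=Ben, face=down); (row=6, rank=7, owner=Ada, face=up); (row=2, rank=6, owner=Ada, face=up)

Match, No match, Match, Match

The pattern is that an item is 'Match' exactly when: face is up.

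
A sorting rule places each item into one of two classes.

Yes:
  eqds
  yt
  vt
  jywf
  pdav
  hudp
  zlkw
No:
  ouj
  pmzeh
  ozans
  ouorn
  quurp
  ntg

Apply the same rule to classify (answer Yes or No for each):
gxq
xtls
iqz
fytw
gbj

No, Yes, No, Yes, No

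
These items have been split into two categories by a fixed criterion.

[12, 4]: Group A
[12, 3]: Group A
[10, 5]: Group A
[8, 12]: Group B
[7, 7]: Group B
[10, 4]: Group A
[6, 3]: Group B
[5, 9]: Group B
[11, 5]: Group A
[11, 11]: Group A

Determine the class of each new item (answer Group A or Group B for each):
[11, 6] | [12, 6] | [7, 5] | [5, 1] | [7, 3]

Group A, Group A, Group B, Group B, Group B

The rule appears to be: first ≥ 9.
[11, 6] — first 11, hence Group A.
[12, 6] — first 12, hence Group A.
[7, 5] — first 7, hence Group B.
[5, 1] — first 5, hence Group B.
[7, 3] — first 7, hence Group B.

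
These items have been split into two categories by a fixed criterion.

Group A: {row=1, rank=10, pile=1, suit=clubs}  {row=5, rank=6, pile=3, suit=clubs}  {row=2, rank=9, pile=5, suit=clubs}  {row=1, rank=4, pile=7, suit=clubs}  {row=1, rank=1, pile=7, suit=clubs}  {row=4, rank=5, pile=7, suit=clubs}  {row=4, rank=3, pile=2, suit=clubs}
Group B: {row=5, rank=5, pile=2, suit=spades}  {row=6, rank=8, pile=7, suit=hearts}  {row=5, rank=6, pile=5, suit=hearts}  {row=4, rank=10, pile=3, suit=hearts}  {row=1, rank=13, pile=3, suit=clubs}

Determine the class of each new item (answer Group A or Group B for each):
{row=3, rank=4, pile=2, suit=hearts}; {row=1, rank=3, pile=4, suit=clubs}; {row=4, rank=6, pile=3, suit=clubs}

The common property of the 'Group A' items is: suit is clubs AND rank ≤ 10. No 'Group B' item has it.

Group B, Group A, Group A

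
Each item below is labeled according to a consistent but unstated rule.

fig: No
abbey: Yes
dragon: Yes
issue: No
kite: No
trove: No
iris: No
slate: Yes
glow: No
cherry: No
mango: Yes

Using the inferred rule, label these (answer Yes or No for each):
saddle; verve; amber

Yes, No, Yes

One predicate separates the groups cleanly: contains 'a'.
saddle: Yes (has 'a').
verve: No (no 'a').
amber: Yes (has 'a').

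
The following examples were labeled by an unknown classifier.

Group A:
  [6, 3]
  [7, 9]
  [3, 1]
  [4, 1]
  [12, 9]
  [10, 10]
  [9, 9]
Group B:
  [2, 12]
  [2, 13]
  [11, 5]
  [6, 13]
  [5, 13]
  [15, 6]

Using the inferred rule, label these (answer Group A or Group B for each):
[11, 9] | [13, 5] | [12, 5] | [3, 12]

Group A, Group B, Group B, Group B

All 'Group A' examples share one property — |first − second| ≤ 3 — and every 'Group B' example lacks it.
[11, 9]: |11−9| = 2 — satisfies this, so Group A.
[13, 5]: |13−5| = 8 — fails the rule, so Group B.
[12, 5]: |12−5| = 7 — fails the rule, so Group B.
[3, 12]: |3−12| = 9 — fails the rule, so Group B.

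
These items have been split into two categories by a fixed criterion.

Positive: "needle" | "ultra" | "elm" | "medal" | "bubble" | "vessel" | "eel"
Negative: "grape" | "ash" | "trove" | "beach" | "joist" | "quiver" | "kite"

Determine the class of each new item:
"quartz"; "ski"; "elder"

Negative, Negative, Positive

The simplest hypothesis consistent with all the labels is: contains 'l'.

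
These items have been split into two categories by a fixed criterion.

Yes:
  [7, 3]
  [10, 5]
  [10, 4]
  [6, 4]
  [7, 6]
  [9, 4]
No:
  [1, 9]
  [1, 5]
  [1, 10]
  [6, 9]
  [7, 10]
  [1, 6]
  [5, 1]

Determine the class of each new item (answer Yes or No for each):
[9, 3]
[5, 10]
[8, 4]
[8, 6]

'Yes' ⟺ first > second AND sum ≥ 7.
[9, 3]: 9 > 3, 9+3 = 12 — passes, so Yes. [5, 10]: 5 < 10, 5+10 = 15 — does not pass, so No. [8, 4]: 8 > 4, 8+4 = 12 — passes, so Yes. [8, 6]: 8 > 6, 8+6 = 14 — passes, so Yes.

Yes, No, Yes, Yes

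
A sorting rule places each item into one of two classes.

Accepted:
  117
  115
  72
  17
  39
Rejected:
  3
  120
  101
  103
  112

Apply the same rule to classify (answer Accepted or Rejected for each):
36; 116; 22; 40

Accepted, Accepted, Rejected, Rejected

All 'Accepted' examples share one property — digit sum ≥ 5 — and every 'Rejected' example lacks it.
36 → digit sum 3+6 = 9 → Accepted.
116 → digit sum 1+1+6 = 8 → Accepted.
22 → digit sum 2+2 = 4 → Rejected.
40 → digit sum 4+0 = 4 → Rejected.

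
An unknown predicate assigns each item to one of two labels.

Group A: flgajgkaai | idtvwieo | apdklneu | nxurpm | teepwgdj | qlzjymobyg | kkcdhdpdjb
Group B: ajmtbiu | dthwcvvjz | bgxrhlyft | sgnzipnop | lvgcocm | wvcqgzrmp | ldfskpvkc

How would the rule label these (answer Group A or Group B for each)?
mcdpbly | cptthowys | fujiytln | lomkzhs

Group B, Group B, Group A, Group B

The classifier is using: even length.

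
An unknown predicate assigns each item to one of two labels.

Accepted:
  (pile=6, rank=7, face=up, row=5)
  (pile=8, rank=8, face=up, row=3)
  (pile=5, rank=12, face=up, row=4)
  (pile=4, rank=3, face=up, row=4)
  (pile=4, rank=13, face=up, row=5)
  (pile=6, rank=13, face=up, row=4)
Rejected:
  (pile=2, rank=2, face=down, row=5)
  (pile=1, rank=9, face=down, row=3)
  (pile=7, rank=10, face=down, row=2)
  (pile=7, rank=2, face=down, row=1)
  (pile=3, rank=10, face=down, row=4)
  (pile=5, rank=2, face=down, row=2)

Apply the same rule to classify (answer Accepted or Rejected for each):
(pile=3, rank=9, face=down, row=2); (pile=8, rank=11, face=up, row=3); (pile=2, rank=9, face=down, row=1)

Rejected, Accepted, Rejected

Every 'Accepted' example satisfies: face is up. None of the 'Rejected' examples do.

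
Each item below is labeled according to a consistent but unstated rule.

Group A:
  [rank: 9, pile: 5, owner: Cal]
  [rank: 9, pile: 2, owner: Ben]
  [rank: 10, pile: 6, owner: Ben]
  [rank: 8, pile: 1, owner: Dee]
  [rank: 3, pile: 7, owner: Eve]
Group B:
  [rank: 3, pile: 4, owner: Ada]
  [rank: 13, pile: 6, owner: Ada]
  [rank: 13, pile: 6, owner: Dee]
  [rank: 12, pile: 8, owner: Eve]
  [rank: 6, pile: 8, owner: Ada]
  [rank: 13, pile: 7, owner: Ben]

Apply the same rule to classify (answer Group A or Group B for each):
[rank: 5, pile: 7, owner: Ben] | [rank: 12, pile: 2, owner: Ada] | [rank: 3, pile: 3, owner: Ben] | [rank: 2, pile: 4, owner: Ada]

Group A, Group B, Group A, Group B

The common property of the 'Group A' items is: owner is not Ada AND rank ≤ 10. No 'Group B' item has it.
[rank: 5, pile: 7, owner: Ben]: owner is Ben, rank = 5, has this property → Group A.
[rank: 12, pile: 2, owner: Ada]: owner is Ada, rank = 12, fails this test → Group B.
[rank: 3, pile: 3, owner: Ben]: owner is Ben, rank = 3, has this property → Group A.
[rank: 2, pile: 4, owner: Ada]: owner is Ada, rank = 2, fails this test → Group B.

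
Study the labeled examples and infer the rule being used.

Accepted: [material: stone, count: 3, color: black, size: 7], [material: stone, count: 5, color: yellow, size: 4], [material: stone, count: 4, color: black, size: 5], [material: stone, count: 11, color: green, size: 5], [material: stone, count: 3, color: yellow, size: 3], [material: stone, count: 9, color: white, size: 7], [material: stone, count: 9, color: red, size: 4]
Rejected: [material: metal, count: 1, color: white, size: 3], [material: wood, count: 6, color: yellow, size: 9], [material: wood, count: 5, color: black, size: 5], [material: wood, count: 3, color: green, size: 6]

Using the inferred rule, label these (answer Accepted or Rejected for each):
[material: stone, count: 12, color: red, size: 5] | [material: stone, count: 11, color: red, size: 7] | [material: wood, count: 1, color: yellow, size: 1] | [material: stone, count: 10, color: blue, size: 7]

All 'Accepted' examples share one property — material is stone — and every 'Rejected' example lacks it.
[material: stone, count: 12, color: red, size: 5] → material is stone → Accepted. [material: stone, count: 11, color: red, size: 7] → material is stone → Accepted. [material: wood, count: 1, color: yellow, size: 1] → material is wood → Rejected. [material: stone, count: 10, color: blue, size: 7] → material is stone → Accepted.

Accepted, Accepted, Rejected, Accepted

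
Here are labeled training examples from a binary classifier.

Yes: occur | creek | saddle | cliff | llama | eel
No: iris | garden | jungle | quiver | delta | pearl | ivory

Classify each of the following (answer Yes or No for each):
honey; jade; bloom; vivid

No, No, Yes, No

The pattern is that an item is 'Yes' exactly when: has a double letter.
honey: no doubled letter — fails the rule, so No. jade: no doubled letter — fails the rule, so No. bloom: 'oo' doubled — passes, so Yes. vivid: no doubled letter — fails the rule, so No.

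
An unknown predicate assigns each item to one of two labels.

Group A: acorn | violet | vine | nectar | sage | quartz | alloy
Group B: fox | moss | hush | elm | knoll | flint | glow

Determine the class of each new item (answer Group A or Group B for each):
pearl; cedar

The common property of the 'Group A' items is: has ≥ 2 vowels. No 'Group B' item has it.
Group A: pearl, since 2 vowels. Group A: cedar, since 2 vowels.

Group A, Group A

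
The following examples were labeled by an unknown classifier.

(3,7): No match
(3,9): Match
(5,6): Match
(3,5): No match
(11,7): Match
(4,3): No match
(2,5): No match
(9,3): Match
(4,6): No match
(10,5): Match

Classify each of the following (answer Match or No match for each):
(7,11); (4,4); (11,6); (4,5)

Match, No match, Match, No match

One predicate separates the groups cleanly: sum ≥ 11.
(7,11): 7+11 = 18 — checks out, so Match.
(4,4): 4+4 = 8 — does not pass, so No match.
(11,6): 11+6 = 17 — checks out, so Match.
(4,5): 4+5 = 9 — does not pass, so No match.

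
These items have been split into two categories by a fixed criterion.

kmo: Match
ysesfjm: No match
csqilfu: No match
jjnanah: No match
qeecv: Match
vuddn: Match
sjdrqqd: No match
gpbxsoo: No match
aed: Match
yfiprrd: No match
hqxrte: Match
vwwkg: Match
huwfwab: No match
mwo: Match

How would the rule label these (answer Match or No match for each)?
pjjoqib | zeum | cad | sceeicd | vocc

The common property of the 'Match' items is: length ≤ 6. No 'No match' item has it.

No match, Match, Match, No match, Match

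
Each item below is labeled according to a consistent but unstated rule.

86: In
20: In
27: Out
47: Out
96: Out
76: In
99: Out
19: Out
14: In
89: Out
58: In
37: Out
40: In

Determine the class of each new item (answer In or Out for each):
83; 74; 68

Out, In, In

All 'In' examples share one property — even AND at most 86 — and every 'Out' example lacks it.
83: 83 is odd, 83 ≤ 86 — does not satisfy this, so Out.
74: 74 is even, 74 ≤ 86 — satisfies this, so In.
68: 68 is even, 68 ≤ 86 — satisfies this, so In.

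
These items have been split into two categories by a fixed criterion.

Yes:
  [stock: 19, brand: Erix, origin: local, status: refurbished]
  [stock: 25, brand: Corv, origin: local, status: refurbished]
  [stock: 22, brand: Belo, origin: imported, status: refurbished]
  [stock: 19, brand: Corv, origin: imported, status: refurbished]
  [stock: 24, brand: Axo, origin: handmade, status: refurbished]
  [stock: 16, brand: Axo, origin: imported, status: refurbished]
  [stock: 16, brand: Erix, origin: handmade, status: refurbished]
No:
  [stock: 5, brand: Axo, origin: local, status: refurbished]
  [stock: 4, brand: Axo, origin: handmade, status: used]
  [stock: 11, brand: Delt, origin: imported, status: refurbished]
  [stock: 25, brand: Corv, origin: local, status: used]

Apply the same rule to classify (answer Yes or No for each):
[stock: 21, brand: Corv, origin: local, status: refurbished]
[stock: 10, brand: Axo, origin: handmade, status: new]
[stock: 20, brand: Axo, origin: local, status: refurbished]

The simplest hypothesis consistent with all the labels is: status is refurbished AND stock ≥ 16.
[stock: 21, brand: Corv, origin: local, status: refurbished]: status is refurbished, stock = 21 — fits, so Yes. [stock: 10, brand: Axo, origin: handmade, status: new]: status is new, stock = 10 — lacks this property, so No. [stock: 20, brand: Axo, origin: local, status: refurbished]: status is refurbished, stock = 20 — fits, so Yes.

Yes, No, Yes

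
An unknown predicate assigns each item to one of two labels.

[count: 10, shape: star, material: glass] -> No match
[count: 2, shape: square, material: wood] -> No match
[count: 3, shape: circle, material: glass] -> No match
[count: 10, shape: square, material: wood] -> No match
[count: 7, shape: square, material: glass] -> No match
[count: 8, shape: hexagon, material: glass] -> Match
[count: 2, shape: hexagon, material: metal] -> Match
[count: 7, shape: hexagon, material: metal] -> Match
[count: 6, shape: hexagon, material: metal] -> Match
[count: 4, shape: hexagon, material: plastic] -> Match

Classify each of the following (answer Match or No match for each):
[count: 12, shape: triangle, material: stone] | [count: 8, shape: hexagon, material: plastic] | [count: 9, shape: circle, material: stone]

One predicate separates the groups cleanly: shape is hexagon.
No match: [count: 12, shape: triangle, material: stone], since shape is triangle.
Match: [count: 8, shape: hexagon, material: plastic], since shape is hexagon.
No match: [count: 9, shape: circle, material: stone], since shape is circle.

No match, Match, No match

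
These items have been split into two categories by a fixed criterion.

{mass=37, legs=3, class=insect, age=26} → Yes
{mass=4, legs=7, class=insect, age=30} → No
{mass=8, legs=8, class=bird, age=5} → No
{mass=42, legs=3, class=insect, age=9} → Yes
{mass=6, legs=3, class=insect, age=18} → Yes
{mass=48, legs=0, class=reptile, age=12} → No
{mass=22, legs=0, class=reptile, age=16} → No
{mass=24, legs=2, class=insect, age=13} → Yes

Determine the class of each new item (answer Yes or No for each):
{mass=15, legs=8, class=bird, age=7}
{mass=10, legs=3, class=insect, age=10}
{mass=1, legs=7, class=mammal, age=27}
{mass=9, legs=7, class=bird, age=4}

All 'Yes' examples share one property — class is insect AND age ≤ 26 — and every 'No' example lacks it.
{mass=15, legs=8, class=bird, age=7} — class is bird, age = 7, hence No.
{mass=10, legs=3, class=insect, age=10} — class is insect, age = 10, hence Yes.
{mass=1, legs=7, class=mammal, age=27} — class is mammal, age = 27, hence No.
{mass=9, legs=7, class=bird, age=4} — class is bird, age = 4, hence No.

No, Yes, No, No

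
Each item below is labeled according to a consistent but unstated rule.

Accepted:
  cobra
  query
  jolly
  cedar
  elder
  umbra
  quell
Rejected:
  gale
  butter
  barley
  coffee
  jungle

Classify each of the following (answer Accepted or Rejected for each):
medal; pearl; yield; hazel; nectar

Rule: odd length. This holds for each 'Accepted' example and fails for each 'Rejected' one.
medal → length 5 → Accepted.
pearl → length 5 → Accepted.
yield → length 5 → Accepted.
hazel → length 5 → Accepted.
nectar → length 6 → Rejected.

Accepted, Accepted, Accepted, Accepted, Rejected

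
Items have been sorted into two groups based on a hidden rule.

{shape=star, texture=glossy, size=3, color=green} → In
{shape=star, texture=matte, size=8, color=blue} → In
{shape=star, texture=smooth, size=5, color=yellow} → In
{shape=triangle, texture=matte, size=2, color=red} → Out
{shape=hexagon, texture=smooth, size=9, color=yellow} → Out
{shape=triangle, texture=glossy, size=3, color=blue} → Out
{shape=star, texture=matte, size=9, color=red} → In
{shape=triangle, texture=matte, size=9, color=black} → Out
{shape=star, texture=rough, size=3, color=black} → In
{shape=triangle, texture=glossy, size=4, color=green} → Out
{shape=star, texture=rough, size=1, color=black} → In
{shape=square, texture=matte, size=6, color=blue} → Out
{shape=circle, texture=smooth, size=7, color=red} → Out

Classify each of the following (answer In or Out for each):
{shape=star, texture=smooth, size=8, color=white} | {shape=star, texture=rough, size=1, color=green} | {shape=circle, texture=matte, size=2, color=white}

In, In, Out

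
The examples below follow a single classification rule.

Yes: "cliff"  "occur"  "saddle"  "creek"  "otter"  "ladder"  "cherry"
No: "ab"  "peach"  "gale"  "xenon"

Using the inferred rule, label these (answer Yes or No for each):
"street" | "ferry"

Yes, Yes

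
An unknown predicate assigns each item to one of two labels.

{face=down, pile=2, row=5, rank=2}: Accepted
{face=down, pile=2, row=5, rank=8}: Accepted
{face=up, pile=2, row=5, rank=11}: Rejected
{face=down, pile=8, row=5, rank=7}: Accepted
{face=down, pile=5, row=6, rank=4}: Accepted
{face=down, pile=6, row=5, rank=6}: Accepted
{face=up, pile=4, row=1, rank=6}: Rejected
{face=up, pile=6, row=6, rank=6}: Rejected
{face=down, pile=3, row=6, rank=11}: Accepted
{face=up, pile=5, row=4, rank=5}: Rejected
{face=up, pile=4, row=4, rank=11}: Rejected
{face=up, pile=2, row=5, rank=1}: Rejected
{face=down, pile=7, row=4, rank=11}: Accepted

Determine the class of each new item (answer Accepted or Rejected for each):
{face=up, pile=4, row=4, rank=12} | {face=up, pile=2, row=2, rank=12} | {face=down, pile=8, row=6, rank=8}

Rejected, Rejected, Accepted

A rule that fits every label: face is down — true of each 'Accepted' example, false of each 'Rejected' one.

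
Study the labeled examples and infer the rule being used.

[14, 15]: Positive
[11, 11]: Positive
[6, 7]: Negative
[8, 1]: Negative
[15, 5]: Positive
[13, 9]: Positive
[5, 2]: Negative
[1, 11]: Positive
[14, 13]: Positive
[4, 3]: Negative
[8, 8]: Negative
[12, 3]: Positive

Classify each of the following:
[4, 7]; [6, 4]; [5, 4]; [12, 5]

All 'Positive' examples share one property — max ≥ 9 — and every 'Negative' example lacks it.

Negative, Negative, Negative, Positive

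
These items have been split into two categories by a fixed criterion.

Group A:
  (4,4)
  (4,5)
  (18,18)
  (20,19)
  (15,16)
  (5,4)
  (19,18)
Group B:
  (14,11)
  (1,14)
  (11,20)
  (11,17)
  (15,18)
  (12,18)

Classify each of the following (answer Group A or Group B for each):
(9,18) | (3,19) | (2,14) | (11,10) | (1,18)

'Group A' ⟺ |first − second| ≤ 1.
Group B: (9,18), since |9−18| = 9. Group B: (3,19), since |3−19| = 16. Group B: (2,14), since |2−14| = 12. Group A: (11,10), since |11−10| = 1. Group B: (1,18), since |1−18| = 17.

Group B, Group B, Group B, Group A, Group B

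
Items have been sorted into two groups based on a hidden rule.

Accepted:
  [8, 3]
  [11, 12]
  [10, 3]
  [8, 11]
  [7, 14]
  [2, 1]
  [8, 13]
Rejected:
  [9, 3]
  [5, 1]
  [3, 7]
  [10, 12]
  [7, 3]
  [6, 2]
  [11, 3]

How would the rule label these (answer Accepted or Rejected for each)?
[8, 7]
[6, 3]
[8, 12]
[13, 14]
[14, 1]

A rule that fits every label: sum is odd — true of each 'Accepted' example, false of each 'Rejected' one.
[8, 7]: 8+7 = 15, meets the rule → Accepted. [6, 3]: 6+3 = 9, meets the rule → Accepted. [8, 12]: 8+12 = 20, doesn't match → Rejected. [13, 14]: 13+14 = 27, meets the rule → Accepted. [14, 1]: 14+1 = 15, meets the rule → Accepted.

Accepted, Accepted, Rejected, Accepted, Accepted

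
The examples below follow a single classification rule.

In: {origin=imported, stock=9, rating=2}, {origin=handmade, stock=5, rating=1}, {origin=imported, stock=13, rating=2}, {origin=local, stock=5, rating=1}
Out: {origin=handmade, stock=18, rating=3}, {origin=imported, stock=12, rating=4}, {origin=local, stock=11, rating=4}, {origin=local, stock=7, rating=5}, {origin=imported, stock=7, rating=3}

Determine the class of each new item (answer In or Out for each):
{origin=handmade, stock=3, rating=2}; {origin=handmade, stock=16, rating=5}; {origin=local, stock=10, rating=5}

In, Out, Out

The rule appears to be: rating ≤ 2.
{origin=handmade, stock=3, rating=2}: rating = 2 — matches, so In. {origin=handmade, stock=16, rating=5}: rating = 5 — does not pass, so Out. {origin=local, stock=10, rating=5}: rating = 5 — does not pass, so Out.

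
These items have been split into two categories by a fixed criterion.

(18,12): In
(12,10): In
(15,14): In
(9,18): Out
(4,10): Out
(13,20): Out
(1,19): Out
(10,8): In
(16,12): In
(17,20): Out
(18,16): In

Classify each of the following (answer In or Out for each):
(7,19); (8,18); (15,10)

Out, Out, In

The rule appears to be: first > second.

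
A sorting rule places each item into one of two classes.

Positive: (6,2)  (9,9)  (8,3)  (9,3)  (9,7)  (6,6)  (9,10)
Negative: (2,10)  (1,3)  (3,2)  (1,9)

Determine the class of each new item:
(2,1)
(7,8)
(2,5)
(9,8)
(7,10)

'Positive' ⟺ first ≥ 6.
(2,1) — first 2, hence Negative. (7,8) — first 7, hence Positive. (2,5) — first 2, hence Negative. (9,8) — first 9, hence Positive. (7,10) — first 7, hence Positive.

Negative, Positive, Negative, Positive, Positive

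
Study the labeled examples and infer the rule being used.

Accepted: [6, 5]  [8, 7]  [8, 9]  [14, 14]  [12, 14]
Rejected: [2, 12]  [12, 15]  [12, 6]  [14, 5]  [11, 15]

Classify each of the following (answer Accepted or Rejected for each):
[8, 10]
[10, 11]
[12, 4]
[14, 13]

Accepted, Accepted, Rejected, Accepted

Every 'Accepted' example satisfies: |first − second| ≤ 2. None of the 'Rejected' examples do.
[8, 10]: |8−10| = 2, satisfies this → Accepted.
[10, 11]: |10−11| = 1, satisfies this → Accepted.
[12, 4]: |12−4| = 8, does not satisfy this → Rejected.
[14, 13]: |14−13| = 1, satisfies this → Accepted.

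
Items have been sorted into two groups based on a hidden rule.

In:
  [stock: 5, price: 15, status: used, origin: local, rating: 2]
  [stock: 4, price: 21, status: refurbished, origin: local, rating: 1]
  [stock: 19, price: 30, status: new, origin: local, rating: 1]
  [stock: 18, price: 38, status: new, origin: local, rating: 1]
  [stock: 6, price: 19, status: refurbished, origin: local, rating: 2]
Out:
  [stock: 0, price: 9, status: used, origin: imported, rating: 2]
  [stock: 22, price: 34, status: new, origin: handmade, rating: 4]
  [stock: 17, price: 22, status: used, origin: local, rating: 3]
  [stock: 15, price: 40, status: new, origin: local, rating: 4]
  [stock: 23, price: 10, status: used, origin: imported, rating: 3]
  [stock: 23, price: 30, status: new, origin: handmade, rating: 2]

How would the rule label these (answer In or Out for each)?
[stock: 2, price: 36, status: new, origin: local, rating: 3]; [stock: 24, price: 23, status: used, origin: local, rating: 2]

Out, In

All 'In' examples share one property — origin is local AND rating ≤ 2 — and every 'Out' example lacks it.
[stock: 2, price: 36, status: new, origin: local, rating: 3]: origin is local, rating = 3, doesn't qualify → Out.
[stock: 24, price: 23, status: used, origin: local, rating: 2]: origin is local, rating = 2, passes → In.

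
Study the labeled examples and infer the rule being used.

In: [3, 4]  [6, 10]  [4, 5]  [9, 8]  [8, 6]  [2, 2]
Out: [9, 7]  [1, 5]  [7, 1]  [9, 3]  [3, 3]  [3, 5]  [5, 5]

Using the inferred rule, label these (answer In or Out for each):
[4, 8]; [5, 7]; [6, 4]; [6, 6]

The classifier is using: product is even.
[4, 8] — 4·8 = 32, hence In. [5, 7] — 5·7 = 35, hence Out. [6, 4] — 6·4 = 24, hence In. [6, 6] — 6·6 = 36, hence In.

In, Out, In, In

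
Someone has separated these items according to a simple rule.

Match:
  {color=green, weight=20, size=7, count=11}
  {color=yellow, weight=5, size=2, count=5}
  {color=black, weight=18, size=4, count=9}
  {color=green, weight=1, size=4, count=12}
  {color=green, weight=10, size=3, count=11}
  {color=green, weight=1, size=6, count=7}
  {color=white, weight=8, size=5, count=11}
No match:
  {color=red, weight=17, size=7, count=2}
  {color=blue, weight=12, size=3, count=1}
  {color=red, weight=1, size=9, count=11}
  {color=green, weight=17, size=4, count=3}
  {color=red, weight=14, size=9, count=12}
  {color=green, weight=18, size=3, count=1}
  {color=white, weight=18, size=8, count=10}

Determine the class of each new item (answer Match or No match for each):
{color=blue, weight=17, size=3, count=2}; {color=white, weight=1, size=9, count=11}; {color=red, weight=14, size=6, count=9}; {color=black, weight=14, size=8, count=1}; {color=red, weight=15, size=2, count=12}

No match, No match, Match, No match, Match

All 'Match' examples share one property — count ≥ 5 AND size ≤ 7 — and every 'No match' example lacks it.
{color=blue, weight=17, size=3, count=2}: No match (count = 2, size = 3).
{color=white, weight=1, size=9, count=11}: No match (count = 11, size = 9).
{color=red, weight=14, size=6, count=9}: Match (count = 9, size = 6).
{color=black, weight=14, size=8, count=1}: No match (count = 1, size = 8).
{color=red, weight=15, size=2, count=12}: Match (count = 12, size = 2).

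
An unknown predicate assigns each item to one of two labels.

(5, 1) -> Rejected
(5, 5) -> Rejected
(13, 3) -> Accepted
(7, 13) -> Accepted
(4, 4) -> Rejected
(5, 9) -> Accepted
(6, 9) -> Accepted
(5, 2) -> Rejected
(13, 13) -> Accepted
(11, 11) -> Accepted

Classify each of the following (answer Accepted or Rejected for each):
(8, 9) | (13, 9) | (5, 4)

Accepted, Accepted, Rejected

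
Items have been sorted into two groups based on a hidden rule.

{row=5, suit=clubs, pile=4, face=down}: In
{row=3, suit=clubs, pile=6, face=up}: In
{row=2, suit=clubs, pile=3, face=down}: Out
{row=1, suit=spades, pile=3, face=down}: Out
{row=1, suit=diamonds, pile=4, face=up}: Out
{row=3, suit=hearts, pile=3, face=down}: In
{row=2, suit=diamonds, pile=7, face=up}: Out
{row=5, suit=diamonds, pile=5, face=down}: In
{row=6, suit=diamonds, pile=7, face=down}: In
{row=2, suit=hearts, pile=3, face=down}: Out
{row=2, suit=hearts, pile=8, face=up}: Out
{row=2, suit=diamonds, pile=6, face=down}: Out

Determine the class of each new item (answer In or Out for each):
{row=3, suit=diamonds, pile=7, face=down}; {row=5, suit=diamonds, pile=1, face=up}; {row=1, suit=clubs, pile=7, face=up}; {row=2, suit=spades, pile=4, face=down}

In, In, Out, Out

The pattern is that an item is 'In' exactly when: row ≥ 3.
{row=3, suit=diamonds, pile=7, face=down} → row = 3 → In.
{row=5, suit=diamonds, pile=1, face=up} → row = 5 → In.
{row=1, suit=clubs, pile=7, face=up} → row = 1 → Out.
{row=2, suit=spades, pile=4, face=down} → row = 2 → Out.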